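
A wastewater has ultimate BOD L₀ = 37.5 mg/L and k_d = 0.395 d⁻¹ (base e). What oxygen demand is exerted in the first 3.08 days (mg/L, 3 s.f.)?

y_t = L₀(1 − e^(−k_d t)) = 37.5 × (1 − e^(−0.395×3.08))
= 37.5 × (1 − 0.2962) = 37.5 × 0.7038 = 26.39 mg/L.

y ≈ 26.4 mg/L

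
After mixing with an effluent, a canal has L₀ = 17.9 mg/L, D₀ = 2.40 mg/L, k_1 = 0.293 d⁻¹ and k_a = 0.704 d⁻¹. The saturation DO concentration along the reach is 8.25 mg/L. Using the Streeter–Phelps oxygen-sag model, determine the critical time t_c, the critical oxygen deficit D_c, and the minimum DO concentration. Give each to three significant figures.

t_c ≈ 1.63 d; D_c ≈ 4.63 mg/L; min DO ≈ 3.62 mg/L

With k_a/k_1 = 2.403 and 1 − D₀(k_a−k_1)/(k_1 L₀) = 0.8119,
t_c = ln(2.403 × 0.8119) / (0.704 − 0.293) = ln(1.951) / 0.4110 = 0.6683/0.4110 = 1.626 d.
D_c = (k_1/k_a) L₀ e^(−k_1 t_c) = (0.293/0.704) × 17.9 × e^(−0.293×1.626) = 0.4162 × 17.9 × 0.6210 = 4.626 mg/L.
Minimum DO = C_s − D_c = 8.25 − 4.626 = 3.624 mg/L.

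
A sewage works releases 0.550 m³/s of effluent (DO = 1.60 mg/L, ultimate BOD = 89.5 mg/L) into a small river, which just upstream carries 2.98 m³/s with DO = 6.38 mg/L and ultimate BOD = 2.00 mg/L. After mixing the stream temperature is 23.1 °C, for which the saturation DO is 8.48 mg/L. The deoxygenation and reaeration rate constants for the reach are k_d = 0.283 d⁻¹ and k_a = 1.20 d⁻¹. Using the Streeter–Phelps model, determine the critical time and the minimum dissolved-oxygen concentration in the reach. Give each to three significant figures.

t_c ≈ 0.604 d; minimum DO ≈ 5.37 mg/L

Mixed DO = (2.98×6.38 + 0.550×1.60)/(2.98+0.550) = 19.89/3.530 = 5.635 mg/L.
Mixed L₀ = (2.98×2.00 + 0.550×89.5)/(3.530) = 55.19/3.530 = 15.63 mg/L.
Initial deficit D₀ = C_s − DO₀ = 8.48 − 5.635 = 2.845 mg/L.
t_c = (1/0.9170) ln[(1.20/0.283)(1 − 2.845×0.9170/(0.283×15.63))] = 1.091 × ln(1.740) = 0.6041 d.
D_c = (0.283/1.20) × 15.63 × e^(−0.283×0.6041) = 0.2358 × 15.63 × 0.8429 = 3.107 mg/L.
Minimum DO = 8.48 − 3.107 = 5.373 mg/L.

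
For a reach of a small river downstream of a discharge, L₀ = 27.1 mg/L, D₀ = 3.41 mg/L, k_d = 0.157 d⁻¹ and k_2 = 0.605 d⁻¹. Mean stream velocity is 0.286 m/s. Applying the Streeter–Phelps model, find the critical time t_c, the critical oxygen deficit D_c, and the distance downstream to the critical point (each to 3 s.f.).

With k_2/k_d = 3.854 and 1 − D₀(k_2−k_d)/(k_d L₀) = 0.6409,
t_c = ln(3.854 × 0.6409) / (0.605 − 0.157) = ln(2.470) / 0.4480 = 0.9042/0.4480 = 2.018 d.
L(t_c) = L₀ e^(−k_d t_c) = 27.1 × 0.7284 = 19.74 mg/L, and at the critical point k_2 D_c = k_d L, so D_c = (0.157/0.605) × 19.74 = 5.123 mg/L.
x_c = v t_c = 0.286 m/s × 2.018 d × 86400 s/d = 49870 m ≈ 49.9 km.

t_c ≈ 2.02 d; D_c ≈ 5.12 mg/L; x_c ≈ 49.9 km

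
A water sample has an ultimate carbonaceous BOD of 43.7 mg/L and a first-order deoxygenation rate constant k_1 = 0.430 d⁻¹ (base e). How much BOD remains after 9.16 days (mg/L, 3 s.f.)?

L_t = L₀ e^(−k_1 t) = 43.7 × e^(−0.430×9.16) = 43.7 × 0.01947 = 0.8509 mg/L.

L ≈ 0.851 mg/L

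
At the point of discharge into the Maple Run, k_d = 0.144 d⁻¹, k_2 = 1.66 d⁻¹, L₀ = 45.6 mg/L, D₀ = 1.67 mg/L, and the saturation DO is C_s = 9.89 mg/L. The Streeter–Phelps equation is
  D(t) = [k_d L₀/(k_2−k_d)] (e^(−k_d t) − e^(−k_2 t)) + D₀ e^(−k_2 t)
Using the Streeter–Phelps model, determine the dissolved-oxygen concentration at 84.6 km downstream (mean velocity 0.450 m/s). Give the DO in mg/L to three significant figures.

DO ≈ 6.80 mg/L

Travel time t = x/v = 84.6 km / (0.450 m/s) = 84600 m / 0.450 m/s = 188000 s = 2.176 d.
k_d L₀/(k_2−k_d) = 0.144×45.6/(1.66−0.144) = 6.566/1.516 = 4.331 mg/L.
e^(−k_d t) = e^(−0.144×2.176) = 0.7310; e^(−k_2 t) = e^(−1.66×2.176) = 0.02700.
D = 4.331 × (0.7310 − 0.02700) + 1.67 × 0.02700 = 3.049 + 0.04508 = 3.094 mg/L.
DO = C_s − D = 9.89 − 3.094 = 6.796 mg/L.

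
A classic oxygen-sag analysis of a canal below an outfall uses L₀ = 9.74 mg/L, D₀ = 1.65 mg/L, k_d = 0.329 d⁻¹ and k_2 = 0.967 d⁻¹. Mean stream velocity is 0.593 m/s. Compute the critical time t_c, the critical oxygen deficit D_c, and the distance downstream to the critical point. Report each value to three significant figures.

At the critical point dD/dt = 0, so k_d L₀ e^(−k_d t) = k_2 D. Substituting D(t) from the Streeter–Phelps equation and solving for t gives
t_c = ln[(k_2/k_d)(1 − D₀(k_2−k_d)/(k_d L₀))] / (k_2−k_d).
Here k_2−k_d = 0.6380 d⁻¹ and 1 − D₀(k_2−k_d)/(k_d L₀) = 1 − 1.65×0.6380/(0.329×9.74) = 0.6715, so
t_c = ln(2.939 × 0.6715) / 0.6380 = 0.6799 / 0.6380 = 1.066 d.
D_c = (k_d/k_2) L₀ e^(−k_d t_c) = (0.329/0.967) × 9.74 × e^(−0.329×1.066) = 0.3402 × 9.74 × 0.7043 = 2.334 mg/L.
x_c = v t_c = 0.593 m/s × 1.066 d × 86400 s/d = 54600 m ≈ 54.6 km.

t_c ≈ 1.07 d; D_c ≈ 2.33 mg/L; x_c ≈ 54.6 km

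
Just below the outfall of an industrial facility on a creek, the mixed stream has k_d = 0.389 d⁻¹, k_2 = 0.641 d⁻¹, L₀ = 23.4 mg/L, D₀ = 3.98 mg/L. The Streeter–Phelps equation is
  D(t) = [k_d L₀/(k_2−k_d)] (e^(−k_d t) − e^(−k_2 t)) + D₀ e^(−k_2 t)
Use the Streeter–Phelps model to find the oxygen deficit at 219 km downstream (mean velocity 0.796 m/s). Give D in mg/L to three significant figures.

D ≈ 6.29 mg/L

Travel time t = x/v = 219 km / (0.796 m/s) = 219000 m / 0.796 m/s = 275100 s = 3.184 d.
k_d L₀/(k_2−k_d) = 0.389×23.4/(0.641−0.389) = 9.103/0.2520 = 36.12 mg/L.
e^(−k_d t) = e^(−0.389×3.184) = 0.2898; e^(−k_2 t) = e^(−0.641×3.184) = 0.1299.
D = 36.12 × (0.2898 − 0.1299) + 3.98 × 0.1299 = 5.775 + 0.5169 = 6.292 mg/L.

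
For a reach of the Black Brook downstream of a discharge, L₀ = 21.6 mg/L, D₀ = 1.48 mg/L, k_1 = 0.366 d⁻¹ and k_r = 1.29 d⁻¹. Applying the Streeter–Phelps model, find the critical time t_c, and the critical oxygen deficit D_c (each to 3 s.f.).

At the critical point dD/dt = 0, so k_1 L₀ e^(−k_1 t) = k_r D. Substituting D(t) from the Streeter–Phelps equation and solving for t gives
t_c = ln[(k_r/k_1)(1 − D₀(k_r−k_1)/(k_1 L₀))] / (k_r−k_1).
Here k_r−k_1 = 0.9240 d⁻¹ and 1 − D₀(k_r−k_1)/(k_1 L₀) = 1 − 1.48×0.9240/(0.366×21.6) = 0.8270, so
t_c = ln(3.525 × 0.8270) / 0.9240 = 1.070 / 0.9240 = 1.158 d.
D_c = (k_1/k_r) L₀ e^(−k_1 t_c) = (0.366/1.29) × 21.6 × e^(−0.366×1.158) = 0.2837 × 21.6 × 0.6546 = 4.011 mg/L.

t_c ≈ 1.16 d; D_c ≈ 4.01 mg/L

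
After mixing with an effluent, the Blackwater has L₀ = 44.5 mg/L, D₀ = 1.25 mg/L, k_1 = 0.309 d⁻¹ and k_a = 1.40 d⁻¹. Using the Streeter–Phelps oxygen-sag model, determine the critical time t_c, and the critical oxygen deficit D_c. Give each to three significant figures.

At the critical point dD/dt = 0, so k_1 L₀ e^(−k_1 t) = k_a D. Substituting D(t) from the Streeter–Phelps equation and solving for t gives
t_c = ln[(k_a/k_1)(1 − D₀(k_a−k_1)/(k_1 L₀))] / (k_a−k_1).
Here k_a−k_1 = 1.091 d⁻¹ and 1 − D₀(k_a−k_1)/(k_1 L₀) = 1 − 1.25×1.091/(0.309×44.5) = 0.9008, so
t_c = ln(4.531 × 0.9008) / 1.091 = 1.406 / 1.091 = 1.289 d.
D_c = (k_1/k_a) L₀ e^(−k_1 t_c) = (0.309/1.40) × 44.5 × e^(−0.309×1.289) = 0.2207 × 44.5 × 0.6714 = 6.595 mg/L.

t_c ≈ 1.29 d; D_c ≈ 6.59 mg/L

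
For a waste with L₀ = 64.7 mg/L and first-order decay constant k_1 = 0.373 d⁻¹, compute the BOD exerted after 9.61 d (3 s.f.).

y ≈ 62.9 mg/L

y_t = L₀(1 − e^(−k_1 t)) = 64.7 × (1 − e^(−0.373×9.61))
= 64.7 × (1 − 0.02775) = 64.7 × 0.9723 = 62.90 mg/L.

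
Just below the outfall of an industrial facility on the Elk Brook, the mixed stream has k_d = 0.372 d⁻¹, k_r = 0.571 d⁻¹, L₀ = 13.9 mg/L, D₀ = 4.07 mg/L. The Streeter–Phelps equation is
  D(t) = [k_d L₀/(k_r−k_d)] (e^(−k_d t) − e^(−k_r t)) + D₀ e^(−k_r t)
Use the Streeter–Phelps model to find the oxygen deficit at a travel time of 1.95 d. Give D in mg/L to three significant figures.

k_d L₀/(k_r−k_d) = 0.372×13.9/(0.571−0.372) = 5.171/0.1990 = 25.98 mg/L.
e^(−k_d t) = e^(−0.372×1.950) = 0.4841; e^(−k_r t) = e^(−0.571×1.950) = 0.3284.
D = 25.98 × (0.4841 − 0.3284) + 4.07 × 0.3284 = 4.046 + 1.337 = 5.383 mg/L.

D ≈ 5.38 mg/L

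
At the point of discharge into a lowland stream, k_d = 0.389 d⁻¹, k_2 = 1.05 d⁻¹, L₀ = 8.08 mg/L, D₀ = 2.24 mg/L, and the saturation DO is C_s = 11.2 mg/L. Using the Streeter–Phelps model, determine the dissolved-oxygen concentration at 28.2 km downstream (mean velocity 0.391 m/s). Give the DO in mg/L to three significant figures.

Travel time t = x/v = 28.2 km / (0.391 m/s) = 28200 m / 0.391 m/s = 72120 s = 0.8348 d.
k_d L₀/(k_2−k_d) = 0.389×8.08/(1.05−0.389) = 3.143/0.6610 = 4.755 mg/L.
e^(−k_d t) = e^(−0.389×0.8348) = 0.7227; e^(−k_2 t) = e^(−1.05×0.8348) = 0.4162.
D = 4.755 × (0.7227 − 0.4162) + 2.24 × 0.4162 = 1.457 + 0.9324 = 2.390 mg/L.
DO = C_s − D = 11.2 − 2.390 = 8.810 mg/L.

DO ≈ 8.81 mg/L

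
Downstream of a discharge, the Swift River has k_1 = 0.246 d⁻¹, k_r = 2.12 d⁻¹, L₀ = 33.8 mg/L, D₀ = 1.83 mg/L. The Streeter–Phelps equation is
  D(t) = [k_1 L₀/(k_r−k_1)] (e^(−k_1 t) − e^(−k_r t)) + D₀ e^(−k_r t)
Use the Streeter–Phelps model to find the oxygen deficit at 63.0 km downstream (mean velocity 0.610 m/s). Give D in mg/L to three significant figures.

D ≈ 3.10 mg/L

Travel time t = x/v = 63.0 km / (0.610 m/s) = 63000 m / 0.610 m/s = 103300 s = 1.195 d.
k_1 L₀/(k_r−k_1) = 0.246×33.8/(2.12−0.246) = 8.315/1.874 = 4.437 mg/L.
e^(−k_1 t) = e^(−0.246×1.195) = 0.7452; e^(−k_r t) = e^(−2.12×1.195) = 0.07933.
D = 4.437 × (0.7452 − 0.07933) + 1.83 × 0.07933 = 2.955 + 0.1452 = 3.100 mg/L.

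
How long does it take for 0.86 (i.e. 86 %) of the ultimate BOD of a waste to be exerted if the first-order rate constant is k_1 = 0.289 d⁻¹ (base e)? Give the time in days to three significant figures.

t ≈ 6.80 d

y/L₀ = 1 − e^(−k_1 t) = 0.86 ⇒ e^(−k_1 t) = 0.140
t = −ln(0.140) / 0.289 = 1.966 / 0.289 = 6.803 d.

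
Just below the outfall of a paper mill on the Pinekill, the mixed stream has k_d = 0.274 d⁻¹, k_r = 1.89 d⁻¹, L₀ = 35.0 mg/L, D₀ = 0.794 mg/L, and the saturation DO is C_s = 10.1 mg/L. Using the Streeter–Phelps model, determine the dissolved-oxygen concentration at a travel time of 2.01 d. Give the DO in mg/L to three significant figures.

k_d L₀/(k_r−k_d) = 0.274×35.0/(1.89−0.274) = 9.590/1.616 = 5.934 mg/L.
e^(−k_d t) = e^(−0.274×2.010) = 0.5765; e^(−k_r t) = e^(−1.89×2.010) = 0.02240.
D = 5.934 × (0.5765 − 0.02240) + 0.794 × 0.02240 = 3.288 + 0.01778 = 3.306 mg/L.
DO = C_s − D = 10.1 − 3.306 = 6.794 mg/L.

DO ≈ 6.79 mg/L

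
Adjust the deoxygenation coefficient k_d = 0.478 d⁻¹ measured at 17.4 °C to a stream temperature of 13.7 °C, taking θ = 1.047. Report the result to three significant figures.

k_d(T₂) = k_d(T₁) · θ^(T₂−T₁) = 0.478 × 1.047^(13.7−17.4)
= 0.478 × 1.047^-3.70 = 0.478 × 0.8437 = 0.4033 d⁻¹.

k_d ≈ 0.403 d⁻¹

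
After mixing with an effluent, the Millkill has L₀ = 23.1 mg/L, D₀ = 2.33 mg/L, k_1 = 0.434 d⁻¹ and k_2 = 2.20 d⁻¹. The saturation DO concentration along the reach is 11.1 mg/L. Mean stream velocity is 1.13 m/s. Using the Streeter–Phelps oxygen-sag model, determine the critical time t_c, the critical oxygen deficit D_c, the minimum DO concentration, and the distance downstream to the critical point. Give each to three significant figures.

t_c = [1/(k_2−k_1)] ln[(k_2/k_1)(1 − D₀(k_2−k_1)/(k_1 L₀))]
= [1/(2.20−0.434)] ln[(2.20/0.434)(1 − 2.33×1.766/(0.434×23.1))]
= (1/1.766) ln[5.069 × 0.5896] = 0.5663 × ln(2.989) = 0.5663 × 1.095 = 0.6199 d.
D_c = (k_1/k_2) L₀ e^(−k_1 t_c) = (0.434/2.20) × 23.1 × e^(−0.434×0.6199) = 0.1973 × 23.1 × 0.7641 = 3.482 mg/L.
Minimum DO = C_s − D_c = 11.1 − 3.482 = 7.618 mg/L.
x_c = v t_c = 1.13 m/s × 0.6199 d × 86400 s/d = 60530 m ≈ 60.5 km.

t_c ≈ 0.620 d; D_c ≈ 3.48 mg/L; min DO ≈ 7.62 mg/L; x_c ≈ 60.5 km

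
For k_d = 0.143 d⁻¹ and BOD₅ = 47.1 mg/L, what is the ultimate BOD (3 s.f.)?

L₀ ≈ 92.2 mg/L

BOD₅ = L₀(1 − e^(−5k_d)) ⇒ L₀ = BOD₅ / (1 − e^(−5×0.143))
= 47.1 / (1 − 0.4892) = 47.1 / 0.5108 = 92.21 mg/L.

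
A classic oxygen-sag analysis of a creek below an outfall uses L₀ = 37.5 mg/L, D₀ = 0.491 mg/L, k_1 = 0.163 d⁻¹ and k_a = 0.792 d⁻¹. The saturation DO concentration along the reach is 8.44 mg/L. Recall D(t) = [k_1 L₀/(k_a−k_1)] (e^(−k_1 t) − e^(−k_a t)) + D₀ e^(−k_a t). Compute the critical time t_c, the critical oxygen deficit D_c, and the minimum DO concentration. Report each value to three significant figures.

At the critical point dD/dt = 0, so k_1 L₀ e^(−k_1 t) = k_a D. Substituting D(t) from the Streeter–Phelps equation and solving for t gives
t_c = ln[(k_a/k_1)(1 − D₀(k_a−k_1)/(k_1 L₀))] / (k_a−k_1).
Here k_a−k_1 = 0.6290 d⁻¹ and 1 − D₀(k_a−k_1)/(k_1 L₀) = 1 − 0.491×0.6290/(0.163×37.5) = 0.9495, so
t_c = ln(4.859 × 0.9495) / 0.6290 = 1.529 / 0.6290 = 2.431 d.
D_c = (k_1/k_a) L₀ e^(−k_1 t_c) = (0.163/0.792) × 37.5 × e^(−0.163×2.431) = 0.2058 × 37.5 × 0.6729 = 5.193 mg/L.
Minimum DO = C_s − D_c = 8.44 − 5.193 = 3.247 mg/L.

t_c ≈ 2.43 d; D_c ≈ 5.19 mg/L; min DO ≈ 3.25 mg/L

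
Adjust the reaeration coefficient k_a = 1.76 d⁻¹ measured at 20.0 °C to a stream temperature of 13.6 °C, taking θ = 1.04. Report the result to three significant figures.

k_a(T₂) = k_a(T₁) · θ^(T₂−T₁) = 1.76 × 1.04^(13.6−20.0)
= 1.76 × 1.04^-6.40 = 1.76 × 0.7780 = 1.369 d⁻¹.

k_a ≈ 1.37 d⁻¹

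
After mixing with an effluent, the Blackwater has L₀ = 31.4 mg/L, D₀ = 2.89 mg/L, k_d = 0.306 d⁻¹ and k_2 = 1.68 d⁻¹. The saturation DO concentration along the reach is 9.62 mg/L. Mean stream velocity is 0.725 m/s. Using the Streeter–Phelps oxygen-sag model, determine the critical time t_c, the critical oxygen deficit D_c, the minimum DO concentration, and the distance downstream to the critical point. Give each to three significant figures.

t_c ≈ 0.851 d; D_c ≈ 4.41 mg/L; min DO ≈ 5.21 mg/L; x_c ≈ 53.3 km

With k_2/k_d = 5.490 and 1 − D₀(k_2−k_d)/(k_d L₀) = 0.5867,
t_c = ln(5.490 × 0.5867) / (1.68 − 0.306) = ln(3.221) / 1.374 = 1.170/1.374 = 0.8514 d.
D_c = (k_d/k_2) L₀ e^(−k_d t_c) = (0.306/1.68) × 31.4 × e^(−0.306×0.8514) = 0.1821 × 31.4 × 0.7707 = 4.408 mg/L.
Minimum DO = C_s − D_c = 9.62 − 4.408 = 5.212 mg/L.
x_c = v t_c = 0.725 m/s × 0.8514 d × 86400 s/d = 53330 m ≈ 53.3 km.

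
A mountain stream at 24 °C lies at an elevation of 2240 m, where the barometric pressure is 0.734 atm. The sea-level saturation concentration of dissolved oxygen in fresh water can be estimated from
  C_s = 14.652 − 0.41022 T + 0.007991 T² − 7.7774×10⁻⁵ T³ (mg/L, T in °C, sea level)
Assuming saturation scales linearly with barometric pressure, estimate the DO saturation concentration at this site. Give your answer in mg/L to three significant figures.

C_s ≈ 6.12 mg/L

At sea level: C_s = 14.652 − 0.41022×24 + 0.007991×24² − 7.7774×10⁻⁵×24³ = 8.334 mg/L.
Pressure correction: C_s' = 8.334 × 0.734 = 6.117 mg/L.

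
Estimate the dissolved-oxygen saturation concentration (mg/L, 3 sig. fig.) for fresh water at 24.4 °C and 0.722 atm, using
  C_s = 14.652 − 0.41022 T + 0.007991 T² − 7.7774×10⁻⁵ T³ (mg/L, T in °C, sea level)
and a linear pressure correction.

C_s ≈ 5.97 mg/L

At sea level: C_s = 14.652 − 0.41022×24.4 + 0.007991×24.4² − 7.7774×10⁻⁵×24.4³ = 8.270 mg/L.
Pressure correction: C_s' = 8.270 × 0.722 = 5.971 mg/L.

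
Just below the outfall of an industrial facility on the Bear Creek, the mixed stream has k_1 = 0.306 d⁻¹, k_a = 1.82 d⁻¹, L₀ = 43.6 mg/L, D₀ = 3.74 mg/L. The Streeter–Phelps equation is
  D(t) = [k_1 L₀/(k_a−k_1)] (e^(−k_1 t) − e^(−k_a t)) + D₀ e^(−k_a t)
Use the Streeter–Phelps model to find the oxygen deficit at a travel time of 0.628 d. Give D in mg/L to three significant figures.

D ≈ 5.65 mg/L

k_1 L₀/(k_a−k_1) = 0.306×43.6/(1.82−0.306) = 13.34/1.514 = 8.812 mg/L.
e^(−k_1 t) = e^(−0.306×0.6280) = 0.8252; e^(−k_a t) = e^(−1.82×0.6280) = 0.3189.
D = 8.812 × (0.8252 − 0.3189) + 3.74 × 0.3189 = 4.462 + 1.193 = 5.654 mg/L.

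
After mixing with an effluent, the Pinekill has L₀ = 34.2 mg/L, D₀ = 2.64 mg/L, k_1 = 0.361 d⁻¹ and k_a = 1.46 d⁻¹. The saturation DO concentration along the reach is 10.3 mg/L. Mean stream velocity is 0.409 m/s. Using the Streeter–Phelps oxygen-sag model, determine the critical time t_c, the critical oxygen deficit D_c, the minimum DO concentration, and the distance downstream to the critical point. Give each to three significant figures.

t_c = [1/(k_a−k_1)] ln[(k_a/k_1)(1 − D₀(k_a−k_1)/(k_1 L₀))]
= [1/(1.46−0.361)] ln[(1.46/0.361)(1 − 2.64×1.099/(0.361×34.2))]
= (1/1.099) ln[4.044 × 0.7650] = 0.9099 × ln(3.094) = 0.9099 × 1.129 = 1.028 d.
D_c = (k_1/k_a) L₀ e^(−k_1 t_c) = (0.361/1.46) × 34.2 × e^(−0.361×1.028) = 0.2473 × 34.2 × 0.6900 = 5.835 mg/L.
Minimum DO = C_s − D_c = 10.3 − 5.835 = 4.465 mg/L.
x_c = v t_c = 0.409 m/s × 1.028 d × 86400 s/d = 36320 m ≈ 36.3 km.

t_c ≈ 1.03 d; D_c ≈ 5.84 mg/L; min DO ≈ 4.46 mg/L; x_c ≈ 36.3 km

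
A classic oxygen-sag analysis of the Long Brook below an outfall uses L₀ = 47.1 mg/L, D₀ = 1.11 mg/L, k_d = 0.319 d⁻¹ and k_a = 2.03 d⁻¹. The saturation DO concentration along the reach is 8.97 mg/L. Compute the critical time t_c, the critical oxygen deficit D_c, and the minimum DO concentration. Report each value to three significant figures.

With k_a/k_d = 6.364 and 1 − D₀(k_a−k_d)/(k_d L₀) = 0.8736,
t_c = ln(6.364 × 0.8736) / (2.03 − 0.319) = ln(5.559) / 1.711 = 1.715/1.711 = 1.003 d.
L(t_c) = L₀ e^(−k_d t_c) = 47.1 × 0.7263 = 34.21 mg/L, and at the critical point k_a D_c = k_d L, so D_c = (0.319/2.03) × 34.21 = 5.375 mg/L.
Minimum DO = C_s − D_c = 8.97 − 5.375 = 3.595 mg/L.

t_c ≈ 1.00 d; D_c ≈ 5.38 mg/L; min DO ≈ 3.59 mg/L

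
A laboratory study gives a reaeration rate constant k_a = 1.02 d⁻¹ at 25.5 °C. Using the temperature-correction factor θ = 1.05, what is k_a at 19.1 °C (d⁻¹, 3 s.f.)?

k_a(T₂) = k_a(T₁) · θ^(T₂−T₁) = 1.02 × 1.05^(19.1−25.5)
= 1.02 × 1.05^-6.40 = 1.02 × 0.7318 = 0.7464 d⁻¹.

k_a ≈ 0.746 d⁻¹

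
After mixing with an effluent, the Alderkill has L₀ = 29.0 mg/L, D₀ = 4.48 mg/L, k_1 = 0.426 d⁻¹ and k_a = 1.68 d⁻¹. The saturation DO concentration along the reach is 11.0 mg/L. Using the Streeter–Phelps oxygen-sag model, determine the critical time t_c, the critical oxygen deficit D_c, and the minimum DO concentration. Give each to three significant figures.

At the critical point dD/dt = 0, so k_1 L₀ e^(−k_1 t) = k_a D. Substituting D(t) from the Streeter–Phelps equation and solving for t gives
t_c = ln[(k_a/k_1)(1 − D₀(k_a−k_1)/(k_1 L₀))] / (k_a−k_1).
Here k_a−k_1 = 1.254 d⁻¹ and 1 − D₀(k_a−k_1)/(k_1 L₀) = 1 − 4.48×1.254/(0.426×29.0) = 0.5453, so
t_c = ln(3.944 × 0.5453) / 1.254 = 0.7656 / 1.254 = 0.6105 d.
D_c = (k_1/k_a) L₀ e^(−k_1 t_c) = (0.426/1.68) × 29.0 × e^(−0.426×0.6105) = 0.2536 × 29.0 × 0.7710 = 5.669 mg/L.
Minimum DO = C_s − D_c = 11.0 − 5.669 = 5.331 mg/L.

t_c ≈ 0.611 d; D_c ≈ 5.67 mg/L; min DO ≈ 5.33 mg/L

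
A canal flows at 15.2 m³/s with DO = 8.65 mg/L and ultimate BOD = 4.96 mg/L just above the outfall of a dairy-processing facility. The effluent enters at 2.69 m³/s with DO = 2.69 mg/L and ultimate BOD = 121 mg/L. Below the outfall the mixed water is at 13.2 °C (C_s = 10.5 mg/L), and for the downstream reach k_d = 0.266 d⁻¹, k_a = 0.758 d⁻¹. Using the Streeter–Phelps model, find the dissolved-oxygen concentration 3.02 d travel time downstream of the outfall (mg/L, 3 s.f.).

DO ≈ 6.02 mg/L

Mixed DO = (15.2×8.65 + 2.69×2.69)/(15.2+2.69) = 138.7/17.89 = 7.754 mg/L.
Mixed L₀ = (15.2×4.96 + 2.69×121)/(17.89) = 400.9/17.89 = 22.41 mg/L.
Initial deficit D₀ = C_s − DO₀ = 10.5 − 7.754 = 2.746 mg/L.
D(3.02) = [0.266×22.41/(0.758−0.266)](e^(−0.266×3.02) − e^(−0.758×3.02)) + 2.746 e^(−0.758×3.02)
= 12.11 × (0.4478 − 0.1014) + 2.746 × 0.1014 = 4.476 mg/L.
DO = 10.5 − 4.476 = 6.024 mg/L.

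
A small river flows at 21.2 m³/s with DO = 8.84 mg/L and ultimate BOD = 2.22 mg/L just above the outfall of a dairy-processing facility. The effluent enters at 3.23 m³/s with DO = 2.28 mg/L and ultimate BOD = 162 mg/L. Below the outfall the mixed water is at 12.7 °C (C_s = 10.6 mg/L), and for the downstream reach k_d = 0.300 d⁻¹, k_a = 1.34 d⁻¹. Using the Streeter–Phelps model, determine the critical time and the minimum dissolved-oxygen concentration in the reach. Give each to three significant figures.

t_c ≈ 0.964 d; minimum DO ≈ 6.69 mg/L

Mixed DO = (21.2×8.84 + 3.23×2.28)/(21.2+3.23) = 194.8/24.43 = 7.973 mg/L.
Mixed L₀ = (21.2×2.22 + 3.23×162)/(24.43) = 570.3/24.43 = 23.35 mg/L.
Initial deficit D₀ = C_s − DO₀ = 10.6 − 7.973 = 2.627 mg/L.
t_c = (1/1.040) ln[(1.34/0.300)(1 − 2.627×1.040/(0.300×23.35))] = 0.9615 × ln(2.724) = 0.9636 d.
D_c = (0.300/1.34) × 23.35 × e^(−0.300×0.9636) = 0.2239 × 23.35 × 0.7490 = 3.914 mg/L.
Minimum DO = 10.6 − 3.914 = 6.686 mg/L.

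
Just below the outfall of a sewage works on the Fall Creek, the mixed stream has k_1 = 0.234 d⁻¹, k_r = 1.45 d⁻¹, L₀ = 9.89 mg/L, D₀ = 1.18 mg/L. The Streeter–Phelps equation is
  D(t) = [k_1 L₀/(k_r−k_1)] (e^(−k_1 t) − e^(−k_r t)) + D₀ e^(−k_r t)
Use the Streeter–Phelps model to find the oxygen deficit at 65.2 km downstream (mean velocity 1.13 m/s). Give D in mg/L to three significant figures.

D ≈ 1.35 mg/L

Travel time t = x/v = 65.2 km / (1.13 m/s) = 65200 m / 1.13 m/s = 57700 s = 0.6678 d.
k_1 L₀/(k_r−k_1) = 0.234×9.89/(1.45−0.234) = 2.314/1.216 = 1.903 mg/L.
e^(−k_1 t) = e^(−0.234×0.6678) = 0.8553; e^(−k_r t) = e^(−1.45×0.6678) = 0.3797.
D = 1.903 × (0.8553 − 0.3797) + 1.18 × 0.3797 = 0.9052 + 0.4481 = 1.353 mg/L.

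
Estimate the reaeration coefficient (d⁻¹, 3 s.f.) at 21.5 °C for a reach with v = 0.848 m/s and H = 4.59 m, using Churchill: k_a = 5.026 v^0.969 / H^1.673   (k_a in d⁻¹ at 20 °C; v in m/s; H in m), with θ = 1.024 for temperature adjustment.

k_a(20) = 5.026 × 0.848^0.969 / 4.59^1.673 = 5.026 × 0.8523 / 12.80 = 0.3347 d⁻¹.
k_a(21.5) = 0.3347 × 1.024^(21.5−20) = 0.3347 × 1.036 = 0.3468 d⁻¹.

k_a ≈ 0.347 d⁻¹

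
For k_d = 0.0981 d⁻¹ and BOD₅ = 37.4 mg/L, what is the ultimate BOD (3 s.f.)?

BOD₅ = L₀(1 − e^(−5k_d)) ⇒ L₀ = BOD₅ / (1 − e^(−5×0.0981))
= 37.4 / (1 − 0.6123) = 37.4 / 0.3877 = 96.47 mg/L.

L₀ ≈ 96.5 mg/L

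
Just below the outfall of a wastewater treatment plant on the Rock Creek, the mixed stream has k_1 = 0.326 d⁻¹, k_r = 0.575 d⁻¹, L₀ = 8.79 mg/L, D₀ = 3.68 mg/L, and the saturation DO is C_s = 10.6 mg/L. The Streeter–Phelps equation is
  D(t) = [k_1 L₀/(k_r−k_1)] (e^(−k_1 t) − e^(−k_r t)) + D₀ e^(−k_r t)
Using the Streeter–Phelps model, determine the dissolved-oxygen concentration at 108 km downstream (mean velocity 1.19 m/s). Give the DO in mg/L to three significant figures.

Travel time t = x/v = 108 km / (1.19 m/s) = 108000 m / 1.19 m/s = 90760 s = 1.050 d.
k_1 L₀/(k_r−k_1) = 0.326×8.79/(0.575−0.326) = 2.866/0.2490 = 11.51 mg/L.
e^(−k_1 t) = e^(−0.326×1.050) = 0.7100; e^(−k_r t) = e^(−0.575×1.050) = 0.5466.
D = 11.51 × (0.7100 − 0.5466) + 3.68 × 0.5466 = 1.881 + 2.012 = 3.892 mg/L.
DO = C_s − D = 10.6 − 3.892 = 6.708 mg/L.

DO ≈ 6.71 mg/L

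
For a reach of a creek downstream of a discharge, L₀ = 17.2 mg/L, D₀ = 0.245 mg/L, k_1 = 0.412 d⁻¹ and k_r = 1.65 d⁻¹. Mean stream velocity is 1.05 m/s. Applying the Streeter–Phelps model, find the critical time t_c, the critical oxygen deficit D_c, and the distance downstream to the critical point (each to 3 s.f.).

t_c ≈ 1.09 d; D_c ≈ 2.75 mg/L; x_c ≈ 98.5 km

With k_r/k_1 = 4.005 and 1 − D₀(k_r−k_1)/(k_1 L₀) = 0.9572,
t_c = ln(4.005 × 0.9572) / (1.65 − 0.412) = ln(3.833) / 1.238 = 1.344/1.238 = 1.085 d.
D_c = (k_1/k_r) L₀ e^(−k_1 t_c) = (0.412/1.65) × 17.2 × e^(−0.412×1.085) = 0.2497 × 17.2 × 0.6394 = 2.746 mg/L.
x_c = v t_c = 1.05 m/s × 1.085 d × 86400 s/d = 98470 m ≈ 98.5 km.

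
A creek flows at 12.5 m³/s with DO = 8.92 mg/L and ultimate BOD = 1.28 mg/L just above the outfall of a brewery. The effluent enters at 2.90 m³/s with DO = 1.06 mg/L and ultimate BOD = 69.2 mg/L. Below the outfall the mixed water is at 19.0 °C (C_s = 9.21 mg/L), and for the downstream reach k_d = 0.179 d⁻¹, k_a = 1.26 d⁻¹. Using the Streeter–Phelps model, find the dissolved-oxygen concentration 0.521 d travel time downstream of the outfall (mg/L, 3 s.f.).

DO ≈ 7.38 mg/L

Mixed DO = (12.5×8.92 + 2.90×1.06)/(12.5+2.90) = 114.6/15.40 = 7.440 mg/L.
Mixed L₀ = (12.5×1.28 + 2.90×69.2)/(15.40) = 216.7/15.40 = 14.07 mg/L.
Initial deficit D₀ = C_s − DO₀ = 9.21 − 7.440 = 1.770 mg/L.
D(0.521) = [0.179×14.07/(1.26−0.179)](e^(−0.179×0.521) − e^(−1.26×0.521)) + 1.770 e^(−1.26×0.521)
= 2.330 × (0.9110 − 0.5187) + 1.770 × 0.5187 = 1.832 mg/L.
DO = 9.21 − 1.832 = 7.378 mg/L.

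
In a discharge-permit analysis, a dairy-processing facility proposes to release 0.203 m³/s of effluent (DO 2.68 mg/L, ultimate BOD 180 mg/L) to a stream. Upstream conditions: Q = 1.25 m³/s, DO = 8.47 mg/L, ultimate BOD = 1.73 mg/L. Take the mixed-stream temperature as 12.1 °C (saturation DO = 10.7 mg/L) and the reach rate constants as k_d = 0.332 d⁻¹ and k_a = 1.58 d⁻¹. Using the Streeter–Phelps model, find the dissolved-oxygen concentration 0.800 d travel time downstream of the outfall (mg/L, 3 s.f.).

DO ≈ 6.41 mg/L

Mixed DO = (1.25×8.47 + 0.203×2.68)/(1.25+0.203) = 11.13/1.453 = 7.661 mg/L.
Mixed L₀ = (1.25×1.73 + 0.203×180)/(1.453) = 38.70/1.453 = 26.64 mg/L.
Initial deficit D₀ = C_s − DO₀ = 10.7 − 7.661 = 3.039 mg/L.
D(0.800) = [0.332×26.64/(1.58−0.332)](e^(−0.332×0.800) − e^(−1.58×0.800)) + 3.039 e^(−1.58×0.800)
= 7.086 × (0.7667 − 0.2825) + 3.039 × 0.2825 = 4.290 mg/L.
DO = 10.7 − 4.290 = 6.410 mg/L.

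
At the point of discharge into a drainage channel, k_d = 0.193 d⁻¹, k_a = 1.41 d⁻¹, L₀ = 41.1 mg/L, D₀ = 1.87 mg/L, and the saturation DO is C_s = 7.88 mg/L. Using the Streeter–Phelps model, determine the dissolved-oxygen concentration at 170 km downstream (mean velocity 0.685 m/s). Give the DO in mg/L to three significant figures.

Travel time t = x/v = 170 km / (0.685 m/s) = 170000 m / 0.685 m/s = 248200 s = 2.872 d.
k_d L₀/(k_a−k_d) = 0.193×41.1/(1.41−0.193) = 7.932/1.217 = 6.518 mg/L.
e^(−k_d t) = e^(−0.193×2.872) = 0.5744; e^(−k_a t) = e^(−1.41×2.872) = 0.01742.
D = 6.518 × (0.5744 − 0.01742) + 1.87 × 0.01742 = 3.631 + 0.03258 = 3.663 mg/L.
DO = C_s − D = 7.88 − 3.663 = 4.217 mg/L.

DO ≈ 4.22 mg/L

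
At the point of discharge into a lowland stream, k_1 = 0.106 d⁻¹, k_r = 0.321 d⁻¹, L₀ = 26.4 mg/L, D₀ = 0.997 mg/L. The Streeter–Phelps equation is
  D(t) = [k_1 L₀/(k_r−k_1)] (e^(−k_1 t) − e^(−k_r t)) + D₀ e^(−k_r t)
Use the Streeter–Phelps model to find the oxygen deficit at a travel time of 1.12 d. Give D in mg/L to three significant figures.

D ≈ 3.17 mg/L

k_1 L₀/(k_r−k_1) = 0.106×26.4/(0.321−0.106) = 2.798/0.2150 = 13.02 mg/L.
e^(−k_1 t) = e^(−0.106×1.120) = 0.8881; e^(−k_r t) = e^(−0.321×1.120) = 0.6980.
D = 13.02 × (0.8881 − 0.6980) + 0.997 × 0.6980 = 2.474 + 0.6959 = 3.170 mg/L.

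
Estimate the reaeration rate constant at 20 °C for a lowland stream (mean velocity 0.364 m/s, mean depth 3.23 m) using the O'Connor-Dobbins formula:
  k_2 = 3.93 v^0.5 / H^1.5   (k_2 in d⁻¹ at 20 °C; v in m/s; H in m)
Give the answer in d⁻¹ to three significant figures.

k_2 = 3.93 × 0.364^0.5 / 3.23^1.5 = 3.93 × 0.6033 / 5.805 = 0.4085 d⁻¹.

k_2 ≈ 0.408 d⁻¹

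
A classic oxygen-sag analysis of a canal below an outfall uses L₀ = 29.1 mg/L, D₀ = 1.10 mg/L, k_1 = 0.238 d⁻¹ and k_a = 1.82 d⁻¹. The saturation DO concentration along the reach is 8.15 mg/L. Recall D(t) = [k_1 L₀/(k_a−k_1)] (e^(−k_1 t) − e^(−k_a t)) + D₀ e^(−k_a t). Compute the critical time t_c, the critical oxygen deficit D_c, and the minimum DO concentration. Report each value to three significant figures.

t_c ≈ 1.10 d; D_c ≈ 2.93 mg/L; min DO ≈ 5.22 mg/L

With k_a/k_1 = 7.647 and 1 − D₀(k_a−k_1)/(k_1 L₀) = 0.7487,
t_c = ln(7.647 × 0.7487) / (1.82 − 0.238) = ln(5.726) / 1.582 = 1.745/1.582 = 1.103 d.
L(t_c) = L₀ e^(−k_1 t_c) = 29.1 × 0.7691 = 22.38 mg/L, and at the critical point k_a D_c = k_1 L, so D_c = (0.238/1.82) × 22.38 = 2.927 mg/L.
Minimum DO = C_s − D_c = 8.15 − 2.927 = 5.223 mg/L.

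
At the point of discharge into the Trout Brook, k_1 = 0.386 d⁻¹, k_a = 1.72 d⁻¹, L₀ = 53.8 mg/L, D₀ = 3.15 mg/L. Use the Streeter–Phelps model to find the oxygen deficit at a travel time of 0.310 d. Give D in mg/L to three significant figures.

D ≈ 6.53 mg/L

k_1 L₀/(k_a−k_1) = 0.386×53.8/(1.72−0.386) = 20.77/1.334 = 15.57 mg/L.
e^(−k_1 t) = e^(−0.386×0.3100) = 0.8872; e^(−k_a t) = e^(−1.72×0.3100) = 0.5867.
D = 15.57 × (0.8872 − 0.5867) + 3.15 × 0.5867 = 4.678 + 1.848 = 6.526 mg/L.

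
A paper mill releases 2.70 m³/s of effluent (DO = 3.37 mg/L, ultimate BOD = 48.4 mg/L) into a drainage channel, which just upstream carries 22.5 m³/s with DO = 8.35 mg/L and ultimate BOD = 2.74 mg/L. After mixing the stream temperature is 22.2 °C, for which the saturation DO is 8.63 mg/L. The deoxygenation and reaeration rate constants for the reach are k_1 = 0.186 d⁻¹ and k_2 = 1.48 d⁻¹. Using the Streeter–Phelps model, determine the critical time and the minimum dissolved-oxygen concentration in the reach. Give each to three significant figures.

t_c ≈ 0.557 d; minimum DO ≈ 7.77 mg/L

Mixed DO = (22.5×8.35 + 2.70×3.37)/(22.5+2.70) = 197.0/25.20 = 7.816 mg/L.
Mixed L₀ = (22.5×2.74 + 2.70×48.4)/(25.20) = 192.3/25.20 = 7.632 mg/L.
Initial deficit D₀ = C_s − DO₀ = 8.63 − 7.816 = 0.8136 mg/L.
t_c = (1/1.294) ln[(1.48/0.186)(1 − 0.8136×1.294/(0.186×7.632))] = 0.7728 × ln(2.056) = 0.5570 d.
D_c = (0.186/1.48) × 7.632 × e^(−0.186×0.5570) = 0.1257 × 7.632 × 0.9016 = 0.8648 mg/L.
Minimum DO = 8.63 − 0.8648 = 7.765 mg/L.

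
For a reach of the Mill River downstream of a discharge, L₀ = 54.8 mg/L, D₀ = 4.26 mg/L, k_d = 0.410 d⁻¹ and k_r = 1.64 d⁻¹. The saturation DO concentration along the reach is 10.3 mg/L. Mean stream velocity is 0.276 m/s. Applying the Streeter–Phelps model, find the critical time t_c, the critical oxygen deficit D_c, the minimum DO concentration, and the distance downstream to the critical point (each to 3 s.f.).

t_c ≈ 0.911 d; D_c ≈ 9.43 mg/L; min DO ≈ 0.871 mg/L; x_c ≈ 21.7 km

With k_r/k_d = 4.000 and 1 − D₀(k_r−k_d)/(k_d L₀) = 0.7668,
t_c = ln(4.000 × 0.7668) / (1.64 − 0.410) = ln(3.067) / 1.230 = 1.121/1.230 = 0.9112 d.
L(t_c) = L₀ e^(−k_d t_c) = 54.8 × 0.6883 = 37.72 mg/L, and at the critical point k_r D_c = k_d L, so D_c = (0.410/1.64) × 37.72 = 9.429 mg/L.
Minimum DO = C_s − D_c = 10.3 − 9.429 = 0.8708 mg/L.
x_c = v t_c = 0.276 m/s × 0.9112 d × 86400 s/d = 21730 m ≈ 21.7 km.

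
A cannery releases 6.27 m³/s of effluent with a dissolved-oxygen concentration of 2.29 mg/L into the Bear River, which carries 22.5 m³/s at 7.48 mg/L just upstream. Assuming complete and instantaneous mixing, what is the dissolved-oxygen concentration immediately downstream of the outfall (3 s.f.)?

Flow-weighted mixing: C = (Q_r C_r + Q_w C_w)/(Q_r + Q_w)
= (22.5×7.48 + 6.27×2.29)/(22.5 + 6.27) = 182.7/28.77 = 6.349 mg/L.

6.35 mg/L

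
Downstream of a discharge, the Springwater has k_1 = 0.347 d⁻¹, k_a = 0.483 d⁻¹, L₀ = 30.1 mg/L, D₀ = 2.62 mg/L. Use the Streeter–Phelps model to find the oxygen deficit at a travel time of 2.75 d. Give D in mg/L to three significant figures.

k_1 L₀/(k_a−k_1) = 0.347×30.1/(0.483−0.347) = 10.44/0.1360 = 76.80 mg/L.
e^(−k_1 t) = e^(−0.347×2.750) = 0.3851; e^(−k_a t) = e^(−0.483×2.750) = 0.2649.
D = 76.80 × (0.3851 − 0.2649) + 2.62 × 0.2649 = 9.228 + 0.6941 = 9.922 mg/L.

D ≈ 9.92 mg/L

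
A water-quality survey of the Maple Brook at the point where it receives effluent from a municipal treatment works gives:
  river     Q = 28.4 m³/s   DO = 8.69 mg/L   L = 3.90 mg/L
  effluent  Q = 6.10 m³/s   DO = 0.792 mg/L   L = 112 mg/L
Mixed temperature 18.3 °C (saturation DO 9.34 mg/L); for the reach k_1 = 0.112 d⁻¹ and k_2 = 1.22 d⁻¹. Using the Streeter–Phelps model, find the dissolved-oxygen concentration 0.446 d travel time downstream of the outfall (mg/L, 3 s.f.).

DO ≈ 7.29 mg/L

Mixed DO = (28.4×8.69 + 6.10×0.792)/(28.4+6.10) = 251.6/34.50 = 7.294 mg/L.
Mixed L₀ = (28.4×3.90 + 6.10×112)/(34.50) = 794.0/34.50 = 23.01 mg/L.
Initial deficit D₀ = C_s − DO₀ = 9.34 − 7.294 = 2.046 mg/L.
D(0.446) = [0.112×23.01/(1.22−0.112)](e^(−0.112×0.446) − e^(−1.22×0.446)) + 2.046 e^(−1.22×0.446)
= 2.326 × (0.9513 − 0.5804) + 2.046 × 0.5804 = 2.051 mg/L.
DO = 9.34 − 2.051 = 7.289 mg/L.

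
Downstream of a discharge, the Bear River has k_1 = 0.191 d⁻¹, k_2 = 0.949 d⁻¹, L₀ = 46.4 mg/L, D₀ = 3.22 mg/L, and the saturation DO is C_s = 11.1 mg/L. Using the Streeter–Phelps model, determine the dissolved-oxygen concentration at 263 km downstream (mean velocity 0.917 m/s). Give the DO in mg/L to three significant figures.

Travel time t = x/v = 263 km / (0.917 m/s) = 263000 m / 0.917 m/s = 286800 s = 3.319 d.
k_1 L₀/(k_2−k_1) = 0.191×46.4/(0.949−0.191) = 8.862/0.7580 = 11.69 mg/L.
e^(−k_1 t) = e^(−0.191×3.319) = 0.5305; e^(−k_2 t) = e^(−0.949×3.319) = 0.04284.
D = 11.69 × (0.5305 − 0.04284) + 3.22 × 0.04284 = 5.701 + 0.1380 = 5.839 mg/L.
DO = C_s − D = 11.1 − 5.839 = 5.261 mg/L.

DO ≈ 5.26 mg/L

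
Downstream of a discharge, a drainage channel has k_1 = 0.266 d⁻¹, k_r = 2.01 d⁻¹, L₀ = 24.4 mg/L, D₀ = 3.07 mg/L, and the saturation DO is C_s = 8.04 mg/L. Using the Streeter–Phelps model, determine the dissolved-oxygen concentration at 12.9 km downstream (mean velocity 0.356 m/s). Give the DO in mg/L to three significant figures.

DO ≈ 4.99 mg/L

Travel time t = x/v = 12.9 km / (0.356 m/s) = 12900 m / 0.356 m/s = 36240 s = 0.4194 d.
k_1 L₀/(k_r−k_1) = 0.266×24.4/(2.01−0.266) = 6.490/1.744 = 3.722 mg/L.
e^(−k_1 t) = e^(−0.266×0.4194) = 0.8944; e^(−k_r t) = e^(−2.01×0.4194) = 0.4304.
D = 3.722 × (0.8944 − 0.4304) + 3.07 × 0.4304 = 1.727 + 1.321 = 3.048 mg/L.
DO = C_s − D = 8.04 − 3.048 = 4.992 mg/L.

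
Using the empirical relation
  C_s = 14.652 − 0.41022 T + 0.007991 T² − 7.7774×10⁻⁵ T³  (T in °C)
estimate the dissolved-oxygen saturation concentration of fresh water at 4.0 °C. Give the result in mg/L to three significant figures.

C_s = 14.652 − 0.41022×4.0 + 0.007991×4.0² − 7.7774×10⁻⁵×4.0³ = 13.13 mg/L.

C_s ≈ 13.1 mg/L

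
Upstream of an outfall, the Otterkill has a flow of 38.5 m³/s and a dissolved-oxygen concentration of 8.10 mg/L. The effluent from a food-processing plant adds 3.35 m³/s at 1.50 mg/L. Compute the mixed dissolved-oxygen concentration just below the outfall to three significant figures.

7.57 mg/L

Flow-weighted mixing: C = (Q_r C_r + Q_w C_w)/(Q_r + Q_w)
= (38.5×8.10 + 3.35×1.50)/(38.5 + 3.35) = 316.9/41.85 = 7.572 mg/L.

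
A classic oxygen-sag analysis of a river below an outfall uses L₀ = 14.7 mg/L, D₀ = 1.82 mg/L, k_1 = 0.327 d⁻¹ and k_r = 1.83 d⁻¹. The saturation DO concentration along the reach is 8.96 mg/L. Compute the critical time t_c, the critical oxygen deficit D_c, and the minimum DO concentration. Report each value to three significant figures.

t_c ≈ 0.586 d; D_c ≈ 2.17 mg/L; min DO ≈ 6.79 mg/L

At the critical point dD/dt = 0, so k_1 L₀ e^(−k_1 t) = k_r D. Substituting D(t) from the Streeter–Phelps equation and solving for t gives
t_c = ln[(k_r/k_1)(1 − D₀(k_r−k_1)/(k_1 L₀))] / (k_r−k_1).
Here k_r−k_1 = 1.503 d⁻¹ and 1 − D₀(k_r−k_1)/(k_1 L₀) = 1 − 1.82×1.503/(0.327×14.7) = 0.4309, so
t_c = ln(5.596 × 0.4309) / 1.503 = 0.8803 / 1.503 = 0.5857 d.
L(t_c) = L₀ e^(−k_1 t_c) = 14.7 × 0.8257 = 12.14 mg/L, and at the critical point k_r D_c = k_1 L, so D_c = (0.327/1.83) × 12.14 = 2.169 mg/L.
Minimum DO = C_s − D_c = 8.96 − 2.169 = 6.791 mg/L.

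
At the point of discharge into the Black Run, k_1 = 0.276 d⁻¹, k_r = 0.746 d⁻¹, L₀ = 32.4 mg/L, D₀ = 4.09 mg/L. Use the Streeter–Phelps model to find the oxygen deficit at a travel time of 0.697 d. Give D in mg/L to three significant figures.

k_1 L₀/(k_r−k_1) = 0.276×32.4/(0.746−0.276) = 8.942/0.4700 = 19.03 mg/L.
e^(−k_1 t) = e^(−0.276×0.6970) = 0.8250; e^(−k_r t) = e^(−0.746×0.6970) = 0.5945.
D = 19.03 × (0.8250 − 0.5945) + 4.09 × 0.5945 = 4.385 + 2.432 = 6.816 mg/L.

D ≈ 6.82 mg/L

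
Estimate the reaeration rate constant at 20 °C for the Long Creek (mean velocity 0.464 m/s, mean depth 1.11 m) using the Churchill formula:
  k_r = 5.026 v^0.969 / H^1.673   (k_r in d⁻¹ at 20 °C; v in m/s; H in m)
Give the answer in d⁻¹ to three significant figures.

k_r ≈ 2.01 d⁻¹

k_r = 5.026 × 0.464^0.969 / 1.11^1.673 = 5.026 × 0.4752 / 1.191 = 2.006 d⁻¹.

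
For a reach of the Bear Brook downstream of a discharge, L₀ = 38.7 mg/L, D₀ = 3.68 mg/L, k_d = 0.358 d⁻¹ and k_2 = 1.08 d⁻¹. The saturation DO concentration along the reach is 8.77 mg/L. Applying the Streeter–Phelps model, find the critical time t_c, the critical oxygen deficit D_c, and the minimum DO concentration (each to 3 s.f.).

With k_2/k_d = 3.017 and 1 − D₀(k_2−k_d)/(k_d L₀) = 0.8082,
t_c = ln(3.017 × 0.8082) / (1.08 − 0.358) = ln(2.438) / 0.7220 = 0.8913/0.7220 = 1.234 d.
D_c = (k_d/k_2) L₀ e^(−k_d t_c) = (0.358/1.08) × 38.7 × e^(−0.358×1.234) = 0.3315 × 38.7 × 0.6428 = 8.246 mg/L.
Minimum DO = C_s − D_c = 8.77 − 8.246 = 0.5240 mg/L.

t_c ≈ 1.23 d; D_c ≈ 8.25 mg/L; min DO ≈ 0.524 mg/L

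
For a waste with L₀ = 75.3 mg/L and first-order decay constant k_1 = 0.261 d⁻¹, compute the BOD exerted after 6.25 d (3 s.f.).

y_t = L₀(1 − e^(−k_1 t)) = 75.3 × (1 − e^(−0.261×6.25))
= 75.3 × (1 − 0.1957) = 75.3 × 0.8043 = 60.56 mg/L.

y ≈ 60.6 mg/L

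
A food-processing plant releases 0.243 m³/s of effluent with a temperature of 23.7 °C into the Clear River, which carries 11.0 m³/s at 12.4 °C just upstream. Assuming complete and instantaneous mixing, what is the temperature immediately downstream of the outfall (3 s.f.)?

Flow-weighted mixing: C = (Q_r C_r + Q_w C_w)/(Q_r + Q_w)
= (11.0×12.4 + 0.243×23.7)/(11.0 + 0.243) = 142.2/11.24 = 12.64 °C.

12.6 °C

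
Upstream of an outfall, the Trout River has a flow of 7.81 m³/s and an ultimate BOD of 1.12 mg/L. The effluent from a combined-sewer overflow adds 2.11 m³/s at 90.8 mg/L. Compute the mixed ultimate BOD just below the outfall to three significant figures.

20.2 mg/L

Flow-weighted mixing: C = (Q_r C_r + Q_w C_w)/(Q_r + Q_w)
= (7.81×1.12 + 2.11×90.8)/(7.81 + 2.11) = 200.3/9.920 = 20.20 mg/L.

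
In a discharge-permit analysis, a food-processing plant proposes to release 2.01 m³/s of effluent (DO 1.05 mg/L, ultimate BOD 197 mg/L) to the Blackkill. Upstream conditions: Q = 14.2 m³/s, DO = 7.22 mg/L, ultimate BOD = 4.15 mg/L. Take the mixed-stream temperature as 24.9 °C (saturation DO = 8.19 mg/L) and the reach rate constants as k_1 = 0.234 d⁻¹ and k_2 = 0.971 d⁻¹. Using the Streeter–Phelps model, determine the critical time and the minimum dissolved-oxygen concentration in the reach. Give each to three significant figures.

t_c ≈ 1.64 d; minimum DO ≈ 3.58 mg/L

Mixed DO = (14.2×7.22 + 2.01×1.05)/(14.2+2.01) = 104.6/16.21 = 6.455 mg/L.
Mixed L₀ = (14.2×4.15 + 2.01×197)/(16.21) = 454.9/16.21 = 28.06 mg/L.
Initial deficit D₀ = C_s − DO₀ = 8.19 − 6.455 = 1.735 mg/L.
t_c = (1/0.7370) ln[(0.971/0.234)(1 − 1.735×0.7370/(0.234×28.06))] = 1.357 × ln(3.342) = 1.637 d.
D_c = (0.234/0.971) × 28.06 × e^(−0.234×1.637) = 0.2410 × 28.06 × 0.6818 = 4.611 mg/L.
Minimum DO = 8.19 − 4.611 = 3.579 mg/L.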